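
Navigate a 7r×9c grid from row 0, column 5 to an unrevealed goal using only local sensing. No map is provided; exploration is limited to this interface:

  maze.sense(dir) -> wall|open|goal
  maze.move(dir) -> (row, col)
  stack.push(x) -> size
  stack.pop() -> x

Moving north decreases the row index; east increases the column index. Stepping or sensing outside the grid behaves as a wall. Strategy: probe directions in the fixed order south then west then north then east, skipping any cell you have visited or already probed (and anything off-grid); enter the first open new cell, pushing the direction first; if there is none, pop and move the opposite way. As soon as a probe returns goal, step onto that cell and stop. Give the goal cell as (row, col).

Calling maze.sense(dir: south), and get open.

Now I run stack.push(x: south), and see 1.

Now I run maze.move(dir: south), and observe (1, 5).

Then maze.sense(dir: south), and observe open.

I run stack.push(x: south), — result: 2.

I try maze.move(dir: south), — result: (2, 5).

I invoke maze.sense(dir: south), and see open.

I call stack.push(x: south), and get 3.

I call maze.move(dir: south), which returns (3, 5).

Using maze.sense(dir: south), : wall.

Now I run maze.sense(dir: west), and get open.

I try stack.push(x: west), yielding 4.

I invoke maze.move(dir: west), giving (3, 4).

I use maze.sense(dir: south), : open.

Next I call stack.push(x: south), giving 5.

Calling maze.move(dir: south), → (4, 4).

I call maze.sense(dir: south), yielding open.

Calling stack.push(x: south), : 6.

Next I call maze.move(dir: south), → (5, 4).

I use maze.sense(dir: south), yielding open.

Invoking stack.push(x: south), : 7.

Next I call maze.move(dir: south), yielding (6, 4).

Now I run maze.sense(dir: west), → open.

I invoke stack.push(x: west), and see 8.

Now I run maze.move(dir: west), — result: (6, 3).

I try maze.sense(dir: west), giving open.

I call stack.push(x: west), yielding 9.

Invoking maze.move(dir: west), giving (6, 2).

Then maze.sense(dir: west), : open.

Then stack.push(x: west), — result: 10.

I call maze.move(dir: west), → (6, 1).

Calling maze.sense(dir: west), — result: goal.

I try maze.move(dir: west), → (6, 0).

Answer: (6, 0)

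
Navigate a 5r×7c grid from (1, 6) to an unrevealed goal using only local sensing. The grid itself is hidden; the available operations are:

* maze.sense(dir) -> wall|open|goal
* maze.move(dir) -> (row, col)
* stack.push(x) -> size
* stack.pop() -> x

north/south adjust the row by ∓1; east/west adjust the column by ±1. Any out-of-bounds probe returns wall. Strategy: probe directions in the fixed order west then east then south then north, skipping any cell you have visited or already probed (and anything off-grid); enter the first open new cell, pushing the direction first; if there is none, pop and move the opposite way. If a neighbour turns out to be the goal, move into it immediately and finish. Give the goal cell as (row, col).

>>> maze.sense dir→west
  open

>>> stack.push x→west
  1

>>> maze.move dir→west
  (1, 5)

>>> maze.sense dir→west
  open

>>> stack.push x→west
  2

>>> maze.move dir→west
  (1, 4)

>>> maze.sense dir→west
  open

>>> stack.push x→west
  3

>>> maze.move dir→west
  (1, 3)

>>> maze.sense dir→west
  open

>>> stack.push x→west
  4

>>> maze.move dir→west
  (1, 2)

>>> maze.sense dir→west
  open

>>> stack.push x→west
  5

>>> maze.move dir→west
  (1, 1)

>>> maze.sense dir→west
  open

>>> stack.push x→west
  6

>>> maze.move dir→west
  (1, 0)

>>> maze.sense dir→south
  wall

>>> maze.sense dir→north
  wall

>>> stack.pop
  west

>>> maze.move dir→east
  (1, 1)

>>> maze.sense dir→south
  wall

>>> maze.sense dir→north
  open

>>> stack.push x→north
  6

>>> maze.move dir→north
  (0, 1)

>>> maze.sense dir→east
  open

>>> stack.push x→east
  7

>>> maze.move dir→east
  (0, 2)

>>> maze.sense dir→east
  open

>>> stack.push x→east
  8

>>> maze.move dir→east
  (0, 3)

>>> maze.sense dir→east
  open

>>> stack.push x→east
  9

>>> maze.move dir→east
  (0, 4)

>>> maze.sense dir→east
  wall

>>> stack.pop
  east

>>> maze.move dir→west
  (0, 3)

>>> stack.pop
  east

>>> maze.move dir→west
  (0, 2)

>>> stack.pop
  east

>>> maze.move dir→west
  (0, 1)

>>> stack.pop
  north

>>> maze.move dir→south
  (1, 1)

>>> stack.pop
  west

>>> maze.move dir→east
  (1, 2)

>>> maze.sense dir→south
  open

>>> stack.push x→south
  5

>>> maze.move dir→south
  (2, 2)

>>> maze.sense dir→east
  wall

>>> maze.sense dir→south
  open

>>> stack.push x→south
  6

>>> maze.move dir→south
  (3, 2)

>>> maze.sense dir→west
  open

>>> stack.push x→west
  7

>>> maze.move dir→west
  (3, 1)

>>> maze.sense dir→west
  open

>>> stack.push x→west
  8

>>> maze.move dir→west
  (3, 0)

>>> maze.sense dir→south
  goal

>>> maze.move dir→south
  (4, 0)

Answer: (4, 0)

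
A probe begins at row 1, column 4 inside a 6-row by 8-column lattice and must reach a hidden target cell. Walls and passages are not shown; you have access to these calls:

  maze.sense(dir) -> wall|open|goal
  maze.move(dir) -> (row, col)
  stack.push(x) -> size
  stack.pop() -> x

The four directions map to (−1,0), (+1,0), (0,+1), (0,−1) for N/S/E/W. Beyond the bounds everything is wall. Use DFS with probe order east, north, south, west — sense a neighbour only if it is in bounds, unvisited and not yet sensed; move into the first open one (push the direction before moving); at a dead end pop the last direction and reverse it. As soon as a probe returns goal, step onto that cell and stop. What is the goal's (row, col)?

# 1. maze.sense(dir: east) : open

# 2. stack.push(x: east) : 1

# 3. maze.move(dir: east) : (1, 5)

# 4. maze.sense(dir: east) : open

# 5. stack.push(x: east) : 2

# 6. maze.move(dir: east) : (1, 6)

# 7. maze.sense(dir: east) : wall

# 8. maze.sense(dir: north) : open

# 9. stack.push(x: north) : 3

# 10. maze.move(dir: north) : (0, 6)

# 11. maze.sense(dir: east) : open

# 12. stack.push(x: east) : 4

# 13. maze.move(dir: east) : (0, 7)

# 14. stack.pop() : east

# 15. maze.move(dir: west) : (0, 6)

# 16. maze.sense(dir: west) : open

# 17. stack.push(x: west) : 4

# 18. maze.move(dir: west) : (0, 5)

# 19. maze.sense(dir: west) : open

# 20. stack.push(x: west) : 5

# 21. maze.move(dir: west) : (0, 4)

# 22. maze.sense(dir: west) : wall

# 23. stack.pop() : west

# 24. maze.move(dir: east) : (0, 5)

# 25. stack.pop() : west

# 26. maze.move(dir: east) : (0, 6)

# 27. stack.pop() : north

# 28. maze.move(dir: south) : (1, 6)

# 29. maze.sense(dir: south) : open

# 30. stack.push(x: south) : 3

# 31. maze.move(dir: south) : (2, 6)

# 32. maze.sense(dir: east) : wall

# 33. maze.sense(dir: south) : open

# 34. stack.push(x: south) : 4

# 35. maze.move(dir: south) : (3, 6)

# 36. maze.sense(dir: east) : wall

# 37. maze.sense(dir: south) : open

# 38. stack.push(x: south) : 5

# 39. maze.move(dir: south) : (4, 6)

# 40. maze.sense(dir: east) : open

# 41. stack.push(x: east) : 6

# 42. maze.move(dir: east) : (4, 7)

# 43. maze.sense(dir: south) : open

# 44. stack.push(x: south) : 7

# 45. maze.move(dir: south) : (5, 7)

# 46. maze.sense(dir: west) : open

# 47. stack.push(x: west) : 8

# 48. maze.move(dir: west) : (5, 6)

# 49. maze.sense(dir: west) : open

# 50. stack.push(x: west) : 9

# 51. maze.move(dir: west) : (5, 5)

# 52. maze.sense(dir: north) : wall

# 53. maze.sense(dir: west) : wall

# 54. stack.pop() : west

# 55. maze.move(dir: east) : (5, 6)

# 56. stack.pop() : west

# 57. maze.move(dir: east) : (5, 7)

# 58. stack.pop() : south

# 59. maze.move(dir: north) : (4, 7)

# 60. stack.pop() : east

# 61. maze.move(dir: west) : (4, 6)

# 62. stack.pop() : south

# 63. maze.move(dir: north) : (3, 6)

# 64. maze.sense(dir: west) : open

# 65. stack.push(x: west) : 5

# 66. maze.move(dir: west) : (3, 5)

# 67. maze.sense(dir: north) : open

# 68. stack.push(x: north) : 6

# 69. maze.move(dir: north) : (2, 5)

# 70. maze.sense(dir: west) : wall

# 71. stack.pop() : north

# 72. maze.move(dir: south) : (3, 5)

# 73. maze.sense(dir: west) : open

# 74. stack.push(x: west) : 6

# 75. maze.move(dir: west) : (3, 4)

# 76. maze.sense(dir: south) : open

# 77. stack.push(x: south) : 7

# 78. maze.move(dir: south) : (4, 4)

# 79. maze.sense(dir: west) : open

# 80. stack.push(x: west) : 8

# 81. maze.move(dir: west) : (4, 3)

# 82. maze.sense(dir: north) : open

# 83. stack.push(x: north) : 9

# 84. maze.move(dir: north) : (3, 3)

# 85. maze.sense(dir: north) : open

# 86. stack.push(x: north) : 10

# 87. maze.move(dir: north) : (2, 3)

# 88. maze.sense(dir: north) : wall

# 89. maze.sense(dir: west) : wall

# 90. stack.pop() : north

# 91. maze.move(dir: south) : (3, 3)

# 92. maze.sense(dir: west) : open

# 93. stack.push(x: west) : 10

# 94. maze.move(dir: west) : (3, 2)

# 95. maze.sense(dir: south) : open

# 96. stack.push(x: south) : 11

# 97. maze.move(dir: south) : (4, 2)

# 98. maze.sense(dir: south) : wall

# 99. maze.sense(dir: west) : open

# 100. stack.push(x: west) : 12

# 101. maze.move(dir: west) : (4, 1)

# 102. maze.sense(dir: north) : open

# 103. stack.push(x: north) : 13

# 104. maze.move(dir: north) : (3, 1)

# 105. maze.sense(dir: north) : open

# 106. stack.push(x: north) : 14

# 107. maze.move(dir: north) : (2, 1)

# 108. maze.sense(dir: north) : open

# 109. stack.push(x: north) : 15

# 110. maze.move(dir: north) : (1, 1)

# 111. maze.sense(dir: east) : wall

# 112. maze.sense(dir: north) : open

# 113. stack.push(x: north) : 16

# 114. maze.move(dir: north) : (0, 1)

# 115. maze.sense(dir: east) : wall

# 116. maze.sense(dir: west) : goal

# 117. maze.move(dir: west) : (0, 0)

Answer: (0, 0)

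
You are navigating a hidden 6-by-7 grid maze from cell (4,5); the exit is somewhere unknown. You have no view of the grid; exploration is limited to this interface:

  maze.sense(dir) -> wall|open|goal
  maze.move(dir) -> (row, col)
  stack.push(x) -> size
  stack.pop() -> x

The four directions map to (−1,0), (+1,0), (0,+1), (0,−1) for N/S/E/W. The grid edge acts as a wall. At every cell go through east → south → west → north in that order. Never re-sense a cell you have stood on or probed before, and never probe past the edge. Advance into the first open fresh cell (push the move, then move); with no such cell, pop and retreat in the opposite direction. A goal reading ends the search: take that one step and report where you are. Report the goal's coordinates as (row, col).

→ maze.sense(east)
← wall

→ maze.sense(south)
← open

→ stack.push(south)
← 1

→ maze.move(south)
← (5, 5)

→ maze.sense(east)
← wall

→ maze.sense(west)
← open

→ stack.push(west)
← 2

→ maze.move(west)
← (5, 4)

→ maze.sense(west)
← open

→ stack.push(west)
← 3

→ maze.move(west)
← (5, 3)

→ maze.sense(west)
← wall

→ maze.sense(north)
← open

→ stack.push(north)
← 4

→ maze.move(north)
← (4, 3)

→ maze.sense(east)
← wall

→ maze.sense(west)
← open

→ stack.push(west)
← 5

→ maze.move(west)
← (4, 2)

→ maze.sense(west)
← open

→ stack.push(west)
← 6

→ maze.move(west)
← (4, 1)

→ maze.sense(south)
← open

→ stack.push(south)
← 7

→ maze.move(south)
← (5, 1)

→ maze.sense(west)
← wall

→ stack.pop()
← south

→ maze.move(north)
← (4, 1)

→ maze.sense(west)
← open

→ stack.push(west)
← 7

→ maze.move(west)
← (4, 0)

→ maze.sense(north)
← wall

→ stack.pop()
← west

→ maze.move(east)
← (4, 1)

→ maze.sense(north)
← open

→ stack.push(north)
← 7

→ maze.move(north)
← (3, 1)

→ maze.sense(east)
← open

→ stack.push(east)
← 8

→ maze.move(east)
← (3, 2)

→ maze.sense(east)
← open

→ stack.push(east)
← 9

→ maze.move(east)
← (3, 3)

→ maze.sense(east)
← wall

→ maze.sense(north)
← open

→ stack.push(north)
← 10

→ maze.move(north)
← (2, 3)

→ maze.sense(east)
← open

→ stack.push(east)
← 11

→ maze.move(east)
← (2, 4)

→ maze.sense(east)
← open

→ stack.push(east)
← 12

→ maze.move(east)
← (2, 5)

→ maze.sense(east)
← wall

→ maze.sense(south)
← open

→ stack.push(south)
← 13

→ maze.move(south)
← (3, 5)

→ maze.sense(east)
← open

→ stack.push(east)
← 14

→ maze.move(east)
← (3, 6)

→ stack.pop()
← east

→ maze.move(west)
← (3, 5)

→ stack.pop()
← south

→ maze.move(north)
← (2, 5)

→ maze.sense(north)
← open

→ stack.push(north)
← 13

→ maze.move(north)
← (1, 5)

→ maze.sense(east)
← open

→ stack.push(east)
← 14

→ maze.move(east)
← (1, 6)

→ maze.sense(north)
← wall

→ stack.pop()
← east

→ maze.move(west)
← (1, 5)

→ maze.sense(west)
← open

→ stack.push(west)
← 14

→ maze.move(west)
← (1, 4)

→ maze.sense(west)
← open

→ stack.push(west)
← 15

→ maze.move(west)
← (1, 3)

→ maze.sense(west)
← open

→ stack.push(west)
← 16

→ maze.move(west)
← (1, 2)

→ maze.sense(south)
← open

→ stack.push(south)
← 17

→ maze.move(south)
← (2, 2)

→ maze.sense(west)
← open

→ stack.push(west)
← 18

→ maze.move(west)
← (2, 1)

→ maze.sense(west)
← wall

→ maze.sense(north)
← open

→ stack.push(north)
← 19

→ maze.move(north)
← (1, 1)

→ maze.sense(west)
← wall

→ maze.sense(north)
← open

→ stack.push(north)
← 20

→ maze.move(north)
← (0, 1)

→ maze.sense(east)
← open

→ stack.push(east)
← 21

→ maze.move(east)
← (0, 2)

→ maze.sense(east)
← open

→ stack.push(east)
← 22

→ maze.move(east)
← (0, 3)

→ maze.sense(east)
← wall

→ stack.pop()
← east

→ maze.move(west)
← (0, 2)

→ stack.pop()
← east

→ maze.move(west)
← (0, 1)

→ maze.sense(west)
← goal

→ maze.move(west)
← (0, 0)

Answer: (0, 0)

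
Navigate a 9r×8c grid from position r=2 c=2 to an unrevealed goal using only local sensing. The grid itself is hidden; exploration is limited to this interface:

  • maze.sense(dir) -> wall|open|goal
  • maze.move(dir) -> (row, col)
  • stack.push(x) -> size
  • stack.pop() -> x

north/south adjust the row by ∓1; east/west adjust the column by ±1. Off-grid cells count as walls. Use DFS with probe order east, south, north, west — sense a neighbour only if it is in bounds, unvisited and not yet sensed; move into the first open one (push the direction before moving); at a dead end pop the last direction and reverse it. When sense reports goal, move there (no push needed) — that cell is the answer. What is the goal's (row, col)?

CALL sense[dir='east']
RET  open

CALL push[x='east']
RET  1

CALL move[dir='east']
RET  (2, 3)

CALL sense[dir='east']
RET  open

CALL push[x='east']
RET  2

CALL move[dir='east']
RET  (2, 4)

CALL sense[dir='east']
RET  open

CALL push[x='east']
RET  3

CALL move[dir='east']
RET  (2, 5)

CALL sense[dir='east']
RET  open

CALL push[x='east']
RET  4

CALL move[dir='east']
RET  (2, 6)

CALL sense[dir='east']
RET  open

CALL push[x='east']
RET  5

CALL move[dir='east']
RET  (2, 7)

CALL sense[dir='south']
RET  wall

CALL sense[dir='north']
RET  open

CALL push[x='north']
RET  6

CALL move[dir='north']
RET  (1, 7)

CALL sense[dir='north']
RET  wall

CALL sense[dir='west']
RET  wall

CALL pop[]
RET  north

CALL move[dir='south']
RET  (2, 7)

CALL pop[]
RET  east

CALL move[dir='west']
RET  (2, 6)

CALL sense[dir='south']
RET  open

CALL push[x='south']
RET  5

CALL move[dir='south']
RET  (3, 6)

CALL sense[dir='south']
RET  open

CALL push[x='south']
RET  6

CALL move[dir='south']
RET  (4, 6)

CALL sense[dir='east']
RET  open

CALL push[x='east']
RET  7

CALL move[dir='east']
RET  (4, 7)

CALL sense[dir='south']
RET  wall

CALL pop[]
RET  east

CALL move[dir='west']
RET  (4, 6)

CALL sense[dir='south']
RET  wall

CALL sense[dir='west']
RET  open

CALL push[x='west']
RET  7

CALL move[dir='west']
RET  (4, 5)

CALL sense[dir='south']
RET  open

CALL push[x='south']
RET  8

CALL move[dir='south']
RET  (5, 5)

CALL sense[dir='south']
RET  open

CALL push[x='south']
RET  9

CALL move[dir='south']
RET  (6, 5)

CALL sense[dir='east']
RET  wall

CALL sense[dir='south']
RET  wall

CALL sense[dir='west']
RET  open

CALL push[x='west']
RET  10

CALL move[dir='west']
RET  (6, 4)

CALL sense[dir='south']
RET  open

CALL push[x='south']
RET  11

CALL move[dir='south']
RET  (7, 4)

CALL sense[dir='south']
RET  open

CALL push[x='south']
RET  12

CALL move[dir='south']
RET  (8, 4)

CALL sense[dir='east']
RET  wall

CALL sense[dir='west']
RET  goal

CALL move[dir='west']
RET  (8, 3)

Answer: (8, 3)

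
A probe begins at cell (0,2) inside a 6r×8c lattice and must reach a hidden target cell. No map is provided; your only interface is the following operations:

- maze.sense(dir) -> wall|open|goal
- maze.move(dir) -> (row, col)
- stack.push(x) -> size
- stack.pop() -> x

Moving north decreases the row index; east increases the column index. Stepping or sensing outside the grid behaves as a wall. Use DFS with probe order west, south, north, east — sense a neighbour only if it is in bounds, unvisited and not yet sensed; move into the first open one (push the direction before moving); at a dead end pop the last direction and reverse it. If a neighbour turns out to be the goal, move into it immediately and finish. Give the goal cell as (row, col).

Do: maze.sense[dir='west']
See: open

Do: stack.push[x='west']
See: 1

Do: maze.move[dir='west']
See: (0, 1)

Do: maze.sense[dir='west']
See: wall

Do: maze.sense[dir='south']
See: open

Do: stack.push[x='south']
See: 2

Do: maze.move[dir='south']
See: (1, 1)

Do: maze.sense[dir='west']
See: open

Do: stack.push[x='west']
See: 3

Do: maze.move[dir='west']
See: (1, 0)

Do: maze.sense[dir='south']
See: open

Do: stack.push[x='south']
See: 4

Do: maze.move[dir='south']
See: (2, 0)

Do: maze.sense[dir='south']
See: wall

Do: maze.sense[dir='east']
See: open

Do: stack.push[x='east']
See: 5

Do: maze.move[dir='east']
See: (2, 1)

Do: maze.sense[dir='south']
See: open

Do: stack.push[x='south']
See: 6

Do: maze.move[dir='south']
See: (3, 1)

Do: maze.sense[dir='south']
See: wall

Do: maze.sense[dir='east']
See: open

Do: stack.push[x='east']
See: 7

Do: maze.move[dir='east']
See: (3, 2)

Do: maze.sense[dir='south']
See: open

Do: stack.push[x='south']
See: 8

Do: maze.move[dir='south']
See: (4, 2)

Do: maze.sense[dir='south']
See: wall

Do: maze.sense[dir='east']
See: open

Do: stack.push[x='east']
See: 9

Do: maze.move[dir='east']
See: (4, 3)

Do: maze.sense[dir='south']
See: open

Do: stack.push[x='south']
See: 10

Do: maze.move[dir='south']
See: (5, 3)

Do: maze.sense[dir='east']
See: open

Do: stack.push[x='east']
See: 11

Do: maze.move[dir='east']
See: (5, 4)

Do: maze.sense[dir='north']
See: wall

Do: maze.sense[dir='east']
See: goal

Do: maze.move[dir='east']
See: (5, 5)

Answer: (5, 5)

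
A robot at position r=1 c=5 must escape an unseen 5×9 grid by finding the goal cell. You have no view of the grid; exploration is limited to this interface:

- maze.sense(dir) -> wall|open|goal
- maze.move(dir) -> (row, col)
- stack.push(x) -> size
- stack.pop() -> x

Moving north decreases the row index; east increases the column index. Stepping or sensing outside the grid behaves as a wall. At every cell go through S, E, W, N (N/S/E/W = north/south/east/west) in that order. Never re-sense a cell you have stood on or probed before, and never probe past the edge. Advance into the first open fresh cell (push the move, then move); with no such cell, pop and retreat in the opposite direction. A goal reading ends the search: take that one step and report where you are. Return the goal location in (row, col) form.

$ maze.sense dir=south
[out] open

$ stack.push x=south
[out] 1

$ maze.move dir=south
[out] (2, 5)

$ maze.sense dir=south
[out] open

$ stack.push x=south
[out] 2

$ maze.move dir=south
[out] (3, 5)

$ maze.sense dir=south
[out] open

$ stack.push x=south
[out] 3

$ maze.move dir=south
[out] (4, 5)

$ maze.sense dir=east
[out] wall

$ maze.sense dir=west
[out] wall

$ stack.pop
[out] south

$ maze.move dir=north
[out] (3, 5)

$ maze.sense dir=east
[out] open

$ stack.push x=east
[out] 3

$ maze.move dir=east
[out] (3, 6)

$ maze.sense dir=east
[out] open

$ stack.push x=east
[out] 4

$ maze.move dir=east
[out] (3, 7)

$ maze.sense dir=south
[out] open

$ stack.push x=south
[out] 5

$ maze.move dir=south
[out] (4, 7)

$ maze.sense dir=east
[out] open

$ stack.push x=east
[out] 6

$ maze.move dir=east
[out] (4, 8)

$ maze.sense dir=north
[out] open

$ stack.push x=north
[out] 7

$ maze.move dir=north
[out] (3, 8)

$ maze.sense dir=north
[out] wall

$ stack.pop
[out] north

$ maze.move dir=south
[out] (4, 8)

$ stack.pop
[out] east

$ maze.move dir=west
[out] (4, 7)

$ stack.pop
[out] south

$ maze.move dir=north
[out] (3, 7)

$ maze.sense dir=north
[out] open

$ stack.push x=north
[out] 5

$ maze.move dir=north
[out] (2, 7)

$ maze.sense dir=west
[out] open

$ stack.push x=west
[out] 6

$ maze.move dir=west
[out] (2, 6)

$ maze.sense dir=north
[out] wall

$ stack.pop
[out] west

$ maze.move dir=east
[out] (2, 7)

$ maze.sense dir=north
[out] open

$ stack.push x=north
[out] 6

$ maze.move dir=north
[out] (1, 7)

$ maze.sense dir=east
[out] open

$ stack.push x=east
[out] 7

$ maze.move dir=east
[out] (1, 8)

$ maze.sense dir=north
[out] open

$ stack.push x=north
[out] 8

$ maze.move dir=north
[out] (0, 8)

$ maze.sense dir=west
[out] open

$ stack.push x=west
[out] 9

$ maze.move dir=west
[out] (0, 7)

$ maze.sense dir=west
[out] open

$ stack.push x=west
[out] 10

$ maze.move dir=west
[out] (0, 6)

$ maze.sense dir=west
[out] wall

$ stack.pop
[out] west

$ maze.move dir=east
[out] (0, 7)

$ stack.pop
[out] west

$ maze.move dir=east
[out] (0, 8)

$ stack.pop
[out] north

$ maze.move dir=south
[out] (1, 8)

$ stack.pop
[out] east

$ maze.move dir=west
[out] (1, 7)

$ stack.pop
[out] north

$ maze.move dir=south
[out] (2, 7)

$ stack.pop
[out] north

$ maze.move dir=south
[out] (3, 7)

$ stack.pop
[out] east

$ maze.move dir=west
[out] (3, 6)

$ stack.pop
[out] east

$ maze.move dir=west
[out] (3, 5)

$ maze.sense dir=west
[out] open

$ stack.push x=west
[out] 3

$ maze.move dir=west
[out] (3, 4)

$ maze.sense dir=west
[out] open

$ stack.push x=west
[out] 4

$ maze.move dir=west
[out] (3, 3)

$ maze.sense dir=south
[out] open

$ stack.push x=south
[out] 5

$ maze.move dir=south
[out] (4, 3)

$ maze.sense dir=west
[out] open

$ stack.push x=west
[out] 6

$ maze.move dir=west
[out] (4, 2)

$ maze.sense dir=west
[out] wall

$ maze.sense dir=north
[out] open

$ stack.push x=north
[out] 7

$ maze.move dir=north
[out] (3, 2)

$ maze.sense dir=west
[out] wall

$ maze.sense dir=north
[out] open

$ stack.push x=north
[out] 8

$ maze.move dir=north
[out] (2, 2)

$ maze.sense dir=east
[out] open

$ stack.push x=east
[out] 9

$ maze.move dir=east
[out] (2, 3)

$ maze.sense dir=east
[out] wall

$ maze.sense dir=north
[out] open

$ stack.push x=north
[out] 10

$ maze.move dir=north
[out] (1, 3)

$ maze.sense dir=east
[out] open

$ stack.push x=east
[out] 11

$ maze.move dir=east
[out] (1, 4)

$ maze.sense dir=north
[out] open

$ stack.push x=north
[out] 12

$ maze.move dir=north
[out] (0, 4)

$ maze.sense dir=west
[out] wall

$ stack.pop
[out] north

$ maze.move dir=south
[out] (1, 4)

$ stack.pop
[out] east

$ maze.move dir=west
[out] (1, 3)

$ maze.sense dir=west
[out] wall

$ stack.pop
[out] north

$ maze.move dir=south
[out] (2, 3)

$ stack.pop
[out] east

$ maze.move dir=west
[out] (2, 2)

$ maze.sense dir=west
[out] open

$ stack.push x=west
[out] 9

$ maze.move dir=west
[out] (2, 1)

$ maze.sense dir=west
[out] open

$ stack.push x=west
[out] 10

$ maze.move dir=west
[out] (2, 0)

$ maze.sense dir=south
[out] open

$ stack.push x=south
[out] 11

$ maze.move dir=south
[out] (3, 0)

$ maze.sense dir=south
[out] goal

$ maze.move dir=south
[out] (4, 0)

Answer: (4, 0)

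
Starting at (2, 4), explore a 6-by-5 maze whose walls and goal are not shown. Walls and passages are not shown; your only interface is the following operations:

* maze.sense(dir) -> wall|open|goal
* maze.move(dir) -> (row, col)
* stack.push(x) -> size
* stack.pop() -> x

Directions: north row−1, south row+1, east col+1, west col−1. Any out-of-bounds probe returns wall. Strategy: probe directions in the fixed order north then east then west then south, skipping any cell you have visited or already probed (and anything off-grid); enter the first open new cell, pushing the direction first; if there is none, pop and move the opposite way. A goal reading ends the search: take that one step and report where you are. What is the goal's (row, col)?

~$ maze.sense north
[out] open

~$ stack.push north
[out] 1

~$ maze.move north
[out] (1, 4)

~$ maze.sense north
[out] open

~$ stack.push north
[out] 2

~$ maze.move north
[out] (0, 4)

~$ maze.sense west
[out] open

~$ stack.push west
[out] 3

~$ maze.move west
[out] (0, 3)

~$ maze.sense west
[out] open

~$ stack.push west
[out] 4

~$ maze.move west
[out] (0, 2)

~$ maze.sense west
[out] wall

~$ maze.sense south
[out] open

~$ stack.push south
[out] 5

~$ maze.move south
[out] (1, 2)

~$ maze.sense east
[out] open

~$ stack.push east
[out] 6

~$ maze.move east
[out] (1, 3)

~$ maze.sense south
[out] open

~$ stack.push south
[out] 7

~$ maze.move south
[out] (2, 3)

~$ maze.sense west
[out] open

~$ stack.push west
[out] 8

~$ maze.move west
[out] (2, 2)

~$ maze.sense west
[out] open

~$ stack.push west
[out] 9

~$ maze.move west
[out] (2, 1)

~$ maze.sense north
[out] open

~$ stack.push north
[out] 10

~$ maze.move north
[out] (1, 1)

~$ maze.sense west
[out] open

~$ stack.push west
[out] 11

~$ maze.move west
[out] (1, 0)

~$ maze.sense north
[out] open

~$ stack.push north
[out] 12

~$ maze.move north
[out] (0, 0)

~$ stack.pop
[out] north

~$ maze.move south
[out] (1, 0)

~$ maze.sense south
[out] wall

~$ stack.pop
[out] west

~$ maze.move east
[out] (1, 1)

~$ stack.pop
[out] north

~$ maze.move south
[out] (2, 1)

~$ maze.sense south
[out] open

~$ stack.push south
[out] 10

~$ maze.move south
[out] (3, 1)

~$ maze.sense east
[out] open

~$ stack.push east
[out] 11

~$ maze.move east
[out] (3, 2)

~$ maze.sense east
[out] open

~$ stack.push east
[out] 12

~$ maze.move east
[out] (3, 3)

~$ maze.sense east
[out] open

~$ stack.push east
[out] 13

~$ maze.move east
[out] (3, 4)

~$ maze.sense south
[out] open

~$ stack.push south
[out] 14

~$ maze.move south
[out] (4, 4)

~$ maze.sense west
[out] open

~$ stack.push west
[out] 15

~$ maze.move west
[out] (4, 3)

~$ maze.sense west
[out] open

~$ stack.push west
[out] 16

~$ maze.move west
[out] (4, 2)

~$ maze.sense west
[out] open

~$ stack.push west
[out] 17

~$ maze.move west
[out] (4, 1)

~$ maze.sense west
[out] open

~$ stack.push west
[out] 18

~$ maze.move west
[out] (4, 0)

~$ maze.sense north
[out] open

~$ stack.push north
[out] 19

~$ maze.move north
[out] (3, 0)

~$ stack.pop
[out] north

~$ maze.move south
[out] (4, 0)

~$ maze.sense south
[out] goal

~$ maze.move south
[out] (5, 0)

Answer: (5, 0)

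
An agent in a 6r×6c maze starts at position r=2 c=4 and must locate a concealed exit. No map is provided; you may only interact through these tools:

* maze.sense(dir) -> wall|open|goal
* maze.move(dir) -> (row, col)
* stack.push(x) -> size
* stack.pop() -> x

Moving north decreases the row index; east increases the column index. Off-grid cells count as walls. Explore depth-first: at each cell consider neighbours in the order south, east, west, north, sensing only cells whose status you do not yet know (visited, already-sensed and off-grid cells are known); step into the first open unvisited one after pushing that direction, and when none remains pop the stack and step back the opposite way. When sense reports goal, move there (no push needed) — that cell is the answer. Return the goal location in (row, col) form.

Calling sense(dir: south), giving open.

I try push(x: south), : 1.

Now I run move(dir: south), and get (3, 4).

I invoke sense(dir: south), which returns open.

I invoke push(x: south), and see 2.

I use move(dir: south), — result: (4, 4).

I try sense(dir: south), yielding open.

Using push(x: south), and get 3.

Using move(dir: south), and see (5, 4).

Invoking sense(dir: east), and observe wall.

I try sense(dir: west), yielding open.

Now I run push(x: west), : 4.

Calling move(dir: west), : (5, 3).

I call sense(dir: west), yielding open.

Then push(x: west), giving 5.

I call move(dir: west), yielding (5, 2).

I try sense(dir: west), : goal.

I run move(dir: west), and see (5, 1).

Answer: (5, 1)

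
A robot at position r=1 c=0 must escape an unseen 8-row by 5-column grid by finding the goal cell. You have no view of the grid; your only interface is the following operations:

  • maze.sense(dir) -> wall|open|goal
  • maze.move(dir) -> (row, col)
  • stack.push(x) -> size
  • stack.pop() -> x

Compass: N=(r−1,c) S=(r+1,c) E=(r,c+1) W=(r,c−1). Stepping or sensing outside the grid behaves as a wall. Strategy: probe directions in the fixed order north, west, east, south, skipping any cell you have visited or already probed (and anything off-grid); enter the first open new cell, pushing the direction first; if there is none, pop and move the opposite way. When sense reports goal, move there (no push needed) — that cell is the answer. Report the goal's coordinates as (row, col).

>> maze.sense(north)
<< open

>> stack.push(north)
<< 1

>> maze.move(north)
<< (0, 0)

>> maze.sense(east)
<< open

>> stack.push(east)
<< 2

>> maze.move(east)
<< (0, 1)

>> maze.sense(east)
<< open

>> stack.push(east)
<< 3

>> maze.move(east)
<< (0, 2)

>> maze.sense(east)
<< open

>> stack.push(east)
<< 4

>> maze.move(east)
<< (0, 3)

>> maze.sense(east)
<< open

>> stack.push(east)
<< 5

>> maze.move(east)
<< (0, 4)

>> maze.sense(south)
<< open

>> stack.push(south)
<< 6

>> maze.move(south)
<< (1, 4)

>> maze.sense(west)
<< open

>> stack.push(west)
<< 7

>> maze.move(west)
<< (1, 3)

>> maze.sense(west)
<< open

>> stack.push(west)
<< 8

>> maze.move(west)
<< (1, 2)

>> maze.sense(west)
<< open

>> stack.push(west)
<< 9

>> maze.move(west)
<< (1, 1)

>> maze.sense(south)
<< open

>> stack.push(south)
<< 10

>> maze.move(south)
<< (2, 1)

>> maze.sense(west)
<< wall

>> maze.sense(east)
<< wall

>> maze.sense(south)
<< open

>> stack.push(south)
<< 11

>> maze.move(south)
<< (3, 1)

>> maze.sense(west)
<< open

>> stack.push(west)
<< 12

>> maze.move(west)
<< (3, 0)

>> maze.sense(south)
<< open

>> stack.push(south)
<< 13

>> maze.move(south)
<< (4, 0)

>> maze.sense(east)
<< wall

>> maze.sense(south)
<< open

>> stack.push(south)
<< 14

>> maze.move(south)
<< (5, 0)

>> maze.sense(east)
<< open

>> stack.push(east)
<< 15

>> maze.move(east)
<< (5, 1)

>> maze.sense(east)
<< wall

>> maze.sense(south)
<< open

>> stack.push(south)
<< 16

>> maze.move(south)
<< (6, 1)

>> maze.sense(west)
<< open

>> stack.push(west)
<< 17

>> maze.move(west)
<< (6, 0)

>> maze.sense(south)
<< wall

>> stack.pop()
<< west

>> maze.move(east)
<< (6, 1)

>> maze.sense(east)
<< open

>> stack.push(east)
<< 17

>> maze.move(east)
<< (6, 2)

>> maze.sense(east)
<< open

>> stack.push(east)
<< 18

>> maze.move(east)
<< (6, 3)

>> maze.sense(north)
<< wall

>> maze.sense(east)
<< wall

>> maze.sense(south)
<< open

>> stack.push(south)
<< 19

>> maze.move(south)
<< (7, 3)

>> maze.sense(west)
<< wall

>> maze.sense(east)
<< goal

>> maze.move(east)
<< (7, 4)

Answer: (7, 4)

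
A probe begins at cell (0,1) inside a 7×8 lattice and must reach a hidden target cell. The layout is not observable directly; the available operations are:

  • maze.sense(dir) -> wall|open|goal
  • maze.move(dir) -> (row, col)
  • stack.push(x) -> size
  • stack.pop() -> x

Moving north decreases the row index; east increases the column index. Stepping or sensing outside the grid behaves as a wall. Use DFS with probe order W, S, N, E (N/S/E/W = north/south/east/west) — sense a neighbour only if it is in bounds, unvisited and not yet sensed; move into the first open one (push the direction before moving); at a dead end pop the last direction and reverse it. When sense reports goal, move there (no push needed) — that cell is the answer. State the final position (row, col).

>> sense(dir='west')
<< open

>> push(x='west')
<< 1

>> move(dir='west')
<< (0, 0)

>> sense(dir='south')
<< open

>> push(x='south')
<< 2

>> move(dir='south')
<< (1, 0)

>> sense(dir='south')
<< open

>> push(x='south')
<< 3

>> move(dir='south')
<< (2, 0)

>> sense(dir='south')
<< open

>> push(x='south')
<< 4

>> move(dir='south')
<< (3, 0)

>> sense(dir='south')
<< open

>> push(x='south')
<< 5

>> move(dir='south')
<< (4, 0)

>> sense(dir='south')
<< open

>> push(x='south')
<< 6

>> move(dir='south')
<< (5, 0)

>> sense(dir='south')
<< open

>> push(x='south')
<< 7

>> move(dir='south')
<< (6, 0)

>> sense(dir='east')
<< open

>> push(x='east')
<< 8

>> move(dir='east')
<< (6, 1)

>> sense(dir='north')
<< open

>> push(x='north')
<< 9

>> move(dir='north')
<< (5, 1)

>> sense(dir='north')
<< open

>> push(x='north')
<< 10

>> move(dir='north')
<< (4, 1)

>> sense(dir='north')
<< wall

>> sense(dir='east')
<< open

>> push(x='east')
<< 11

>> move(dir='east')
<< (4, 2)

>> sense(dir='south')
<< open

>> push(x='south')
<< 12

>> move(dir='south')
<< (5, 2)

>> sense(dir='south')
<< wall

>> sense(dir='east')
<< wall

>> pop()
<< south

>> move(dir='north')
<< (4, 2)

>> sense(dir='north')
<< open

>> push(x='north')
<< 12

>> move(dir='north')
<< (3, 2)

>> sense(dir='north')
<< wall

>> sense(dir='east')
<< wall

>> pop()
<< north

>> move(dir='south')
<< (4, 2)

>> sense(dir='east')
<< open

>> push(x='east')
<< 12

>> move(dir='east')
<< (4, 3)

>> sense(dir='east')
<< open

>> push(x='east')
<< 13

>> move(dir='east')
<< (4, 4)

>> sense(dir='south')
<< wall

>> sense(dir='north')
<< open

>> push(x='north')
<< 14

>> move(dir='north')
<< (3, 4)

>> sense(dir='north')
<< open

>> push(x='north')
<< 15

>> move(dir='north')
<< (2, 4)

>> sense(dir='west')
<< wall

>> sense(dir='north')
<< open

>> push(x='north')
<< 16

>> move(dir='north')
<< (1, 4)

>> sense(dir='west')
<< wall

>> sense(dir='north')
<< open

>> push(x='north')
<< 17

>> move(dir='north')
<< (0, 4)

>> sense(dir='west')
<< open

>> push(x='west')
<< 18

>> move(dir='west')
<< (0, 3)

>> sense(dir='west')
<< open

>> push(x='west')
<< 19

>> move(dir='west')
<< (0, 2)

>> sense(dir='south')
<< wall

>> pop()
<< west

>> move(dir='east')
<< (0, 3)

>> pop()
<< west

>> move(dir='east')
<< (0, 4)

>> sense(dir='east')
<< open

>> push(x='east')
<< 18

>> move(dir='east')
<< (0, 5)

>> sense(dir='south')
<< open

>> push(x='south')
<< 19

>> move(dir='south')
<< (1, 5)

>> sense(dir='south')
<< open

>> push(x='south')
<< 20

>> move(dir='south')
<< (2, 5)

>> sense(dir='south')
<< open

>> push(x='south')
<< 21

>> move(dir='south')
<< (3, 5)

>> sense(dir='south')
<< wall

>> sense(dir='east')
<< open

>> push(x='east')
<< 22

>> move(dir='east')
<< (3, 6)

>> sense(dir='south')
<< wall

>> sense(dir='north')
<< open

>> push(x='north')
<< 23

>> move(dir='north')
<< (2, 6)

>> sense(dir='north')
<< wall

>> sense(dir='east')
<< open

>> push(x='east')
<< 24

>> move(dir='east')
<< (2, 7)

>> sense(dir='south')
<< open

>> push(x='south')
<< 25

>> move(dir='south')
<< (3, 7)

>> sense(dir='south')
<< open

>> push(x='south')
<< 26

>> move(dir='south')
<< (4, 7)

>> sense(dir='south')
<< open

>> push(x='south')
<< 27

>> move(dir='south')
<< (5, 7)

>> sense(dir='west')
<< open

>> push(x='west')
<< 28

>> move(dir='west')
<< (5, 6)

>> sense(dir='west')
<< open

>> push(x='west')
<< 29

>> move(dir='west')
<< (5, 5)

>> sense(dir='south')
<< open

>> push(x='south')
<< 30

>> move(dir='south')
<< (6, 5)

>> sense(dir='west')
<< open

>> push(x='west')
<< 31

>> move(dir='west')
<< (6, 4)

>> sense(dir='west')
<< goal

>> move(dir='west')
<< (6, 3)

Answer: (6, 3)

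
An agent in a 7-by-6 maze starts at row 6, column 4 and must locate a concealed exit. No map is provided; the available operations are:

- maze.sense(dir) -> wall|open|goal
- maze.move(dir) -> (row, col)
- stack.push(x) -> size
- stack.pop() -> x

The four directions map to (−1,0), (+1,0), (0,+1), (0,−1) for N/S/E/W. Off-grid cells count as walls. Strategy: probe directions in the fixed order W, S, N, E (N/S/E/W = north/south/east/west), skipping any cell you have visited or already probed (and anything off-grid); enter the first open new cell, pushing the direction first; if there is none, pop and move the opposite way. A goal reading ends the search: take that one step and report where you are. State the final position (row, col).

Action: sense[dir: west]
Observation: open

Action: push[x: west]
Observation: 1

Action: move[dir: west]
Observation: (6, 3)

Action: sense[dir: west]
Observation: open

Action: push[x: west]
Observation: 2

Action: move[dir: west]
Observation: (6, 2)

Action: sense[dir: west]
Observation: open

Action: push[x: west]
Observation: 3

Action: move[dir: west]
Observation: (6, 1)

Action: sense[dir: west]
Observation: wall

Action: sense[dir: north]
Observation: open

Action: push[x: north]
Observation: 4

Action: move[dir: north]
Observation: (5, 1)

Action: sense[dir: west]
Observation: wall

Action: sense[dir: north]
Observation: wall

Action: sense[dir: east]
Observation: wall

Action: pop[]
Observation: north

Action: move[dir: south]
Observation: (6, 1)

Action: pop[]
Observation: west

Action: move[dir: east]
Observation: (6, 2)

Action: pop[]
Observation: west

Action: move[dir: east]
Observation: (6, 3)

Action: sense[dir: north]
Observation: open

Action: push[x: north]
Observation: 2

Action: move[dir: north]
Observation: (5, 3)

Action: sense[dir: north]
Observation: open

Action: push[x: north]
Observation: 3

Action: move[dir: north]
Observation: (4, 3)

Action: sense[dir: west]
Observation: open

Action: push[x: west]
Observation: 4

Action: move[dir: west]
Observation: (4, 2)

Action: sense[dir: north]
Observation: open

Action: push[x: north]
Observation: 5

Action: move[dir: north]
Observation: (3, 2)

Action: sense[dir: west]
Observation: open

Action: push[x: west]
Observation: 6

Action: move[dir: west]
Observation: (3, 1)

Action: sense[dir: west]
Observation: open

Action: push[x: west]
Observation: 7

Action: move[dir: west]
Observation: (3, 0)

Action: sense[dir: south]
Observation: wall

Action: sense[dir: north]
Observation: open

Action: push[x: north]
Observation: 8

Action: move[dir: north]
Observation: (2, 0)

Action: sense[dir: north]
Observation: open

Action: push[x: north]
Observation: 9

Action: move[dir: north]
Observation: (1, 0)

Action: sense[dir: north]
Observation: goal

Action: move[dir: north]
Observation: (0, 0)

Answer: (0, 0)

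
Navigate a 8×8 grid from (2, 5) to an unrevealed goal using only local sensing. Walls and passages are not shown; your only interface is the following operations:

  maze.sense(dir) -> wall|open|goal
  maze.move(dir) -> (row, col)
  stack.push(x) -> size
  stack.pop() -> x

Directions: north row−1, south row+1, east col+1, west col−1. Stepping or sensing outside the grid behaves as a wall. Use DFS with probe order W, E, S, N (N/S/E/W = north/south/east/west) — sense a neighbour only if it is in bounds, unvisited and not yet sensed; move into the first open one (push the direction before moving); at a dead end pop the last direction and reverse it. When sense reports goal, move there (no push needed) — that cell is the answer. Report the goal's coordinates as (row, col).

-- maze.sense(dir=west) : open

-- stack.push(x=west) : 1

-- maze.move(dir=west) : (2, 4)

-- maze.sense(dir=west) : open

-- stack.push(x=west) : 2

-- maze.move(dir=west) : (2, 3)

-- maze.sense(dir=west) : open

-- stack.push(x=west) : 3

-- maze.move(dir=west) : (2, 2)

-- maze.sense(dir=west) : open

-- stack.push(x=west) : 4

-- maze.move(dir=west) : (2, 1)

-- maze.sense(dir=west) : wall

-- maze.sense(dir=south) : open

-- stack.push(x=south) : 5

-- maze.move(dir=south) : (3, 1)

-- maze.sense(dir=west) : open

-- stack.push(x=west) : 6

-- maze.move(dir=west) : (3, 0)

-- maze.sense(dir=south) : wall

-- stack.pop() : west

-- maze.move(dir=east) : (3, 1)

-- maze.sense(dir=east) : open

-- stack.push(x=east) : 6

-- maze.move(dir=east) : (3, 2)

-- maze.sense(dir=east) : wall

-- maze.sense(dir=south) : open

-- stack.push(x=south) : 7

-- maze.move(dir=south) : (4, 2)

-- maze.sense(dir=west) : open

-- stack.push(x=west) : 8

-- maze.move(dir=west) : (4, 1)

-- maze.sense(dir=south) : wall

-- stack.pop() : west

-- maze.move(dir=east) : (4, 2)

-- maze.sense(dir=east) : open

-- stack.push(x=east) : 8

-- maze.move(dir=east) : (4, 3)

-- maze.sense(dir=east) : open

-- stack.push(x=east) : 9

-- maze.move(dir=east) : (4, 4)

-- maze.sense(dir=east) : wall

-- maze.sense(dir=south) : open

-- stack.push(x=south) : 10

-- maze.move(dir=south) : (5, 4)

-- maze.sense(dir=west) : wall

-- maze.sense(dir=east) : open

-- stack.push(x=east) : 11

-- maze.move(dir=east) : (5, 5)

-- maze.sense(dir=east) : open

-- stack.push(x=east) : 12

-- maze.move(dir=east) : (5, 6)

-- maze.sense(dir=east) : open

-- stack.push(x=east) : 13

-- maze.move(dir=east) : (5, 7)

-- maze.sense(dir=south) : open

-- stack.push(x=south) : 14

-- maze.move(dir=south) : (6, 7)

-- maze.sense(dir=west) : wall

-- maze.sense(dir=south) : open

-- stack.push(x=south) : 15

-- maze.move(dir=south) : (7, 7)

-- maze.sense(dir=west) : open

-- stack.push(x=west) : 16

-- maze.move(dir=west) : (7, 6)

-- maze.sense(dir=west) : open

-- stack.push(x=west) : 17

-- maze.move(dir=west) : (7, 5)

-- maze.sense(dir=west) : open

-- stack.push(x=west) : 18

-- maze.move(dir=west) : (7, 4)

-- maze.sense(dir=west) : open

-- stack.push(x=west) : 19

-- maze.move(dir=west) : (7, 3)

-- maze.sense(dir=west) : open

-- stack.push(x=west) : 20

-- maze.move(dir=west) : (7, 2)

-- maze.sense(dir=west) : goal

-- maze.move(dir=west) : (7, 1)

Answer: (7, 1)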